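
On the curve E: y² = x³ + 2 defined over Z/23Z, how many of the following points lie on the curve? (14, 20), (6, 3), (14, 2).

1

(14, 20): 20² ≡ 9, rhs ≡ 9 → on.
(6, 3): 3² ≡ 9, rhs ≡ 11 → off.
(14, 2): 2² ≡ 4, rhs ≡ 9 → off.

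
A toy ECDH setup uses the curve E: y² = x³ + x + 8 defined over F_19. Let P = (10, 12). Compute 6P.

O

Repeated addition: build up to 6P.
2P: tangent at (10, 12): λ = (3·10² + 1)/(2·12) ≡ 16/5. 5⁻¹ ≡ 4 (mod 19), so λ ≡ 16·4 ≡ 7.
  x = λ² - 10 - 10 = 49 - 20 ≡ 10; y = λ·(10 - 10) - 12 ≡ 7. → (10, 7)
3P: (10, 7) + (10, 12): same x and y₁ ≡ -y₂, so the sum is the point at infinity.
4P: the point at infinity + (10, 12) = (10, 12) (identity).
5P: tangent at (10, 12): λ = (3·10² + 1)/(2·12) ≡ 16/5. 5⁻¹ ≡ 4 (mod 19), so λ ≡ 16·4 ≡ 7.
  x = λ² - 10 - 10 = 49 - 20 ≡ 10; y = λ·(10 - 10) - 12 ≡ 7. → (10, 7)
6P: (10, 7) + (10, 12): same x and y₁ ≡ -y₂, so the sum is the point at infinity.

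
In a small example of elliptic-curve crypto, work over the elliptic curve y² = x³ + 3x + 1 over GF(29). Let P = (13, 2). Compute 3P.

(24, 8)

Repeated addition: build up to 3P.
2P: tangent at (13, 2): λ = (3·13² + 3)/(2·2) ≡ 17/4. 4⁻¹ ≡ 22 (mod 29), so λ ≡ 17·22 ≡ 26.
  x = λ² - 13 - 13 = 676 - 26 ≡ 12; y = λ·(13 - 12) - 2 ≡ 24. → (12, 24)
3P: (12, 24) + (13, 2). λ = (2 - 24)/(13 - 12) ≡ 7/1 mod 29. 1⁻¹ ≡ 1 (mod 29) since 1·1 = 1 ≡ 1, so λ ≡ 7.
  x = λ² - 12 - 13 = 49 - 25 ≡ 24; y = λ·(12 - 24) - 24 ≡ 8. → (24, 8)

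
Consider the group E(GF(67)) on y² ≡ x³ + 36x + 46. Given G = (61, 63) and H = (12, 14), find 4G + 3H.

First 4G:
Repeated addition: build up to 4G.
2G: tangent at (61, 63): λ = (3·61² + 36)/(2·63) ≡ 10/59. 59⁻¹ ≡ 25 (mod 67) since 59·25 = 1475 ≡ 1, so λ ≡ 10·25 ≡ 49.
  x = λ² - 61 - 61 = 2401 - 122 ≡ 1; y = λ·(61 - 1) - 63 ≡ 63. → (1, 63)
3G: (1, 63) + (61, 63). λ = (63 - 63)/(61 - 1) ≡ 0/60 mod 67. 60⁻¹ ≡ 19 (mod 67), so λ ≡ 0.
  x = λ² - 1 - 61 = 0 - 62 ≡ 5; y = λ·(1 - 5) - 63 ≡ 4. → (5, 4)
4G: (5, 4) + (61, 63). λ = (63 - 4)/(61 - 5) ≡ 59/56 mod 67. 56⁻¹ ≡ 6 (mod 67), so λ ≡ 19.
  x = λ² - 5 - 61 = 361 - 66 ≡ 27; y = λ·(5 - 27) - 4 ≡ 47. → (27, 47)
4G = (27, 47).
Next 3H:
Repeated addition: build up to 3H.
2H: tangent at (12, 14): λ = (3·12² + 36)/(2·14) ≡ 66/28. 28⁻¹ ≡ 12 (mod 67) since 28·12 = 336 ≡ 1, so λ ≡ 66·12 ≡ 55.
  x = λ² - 12 - 12 = 3025 - 24 ≡ 53; y = λ·(12 - 53) - 14 ≡ 9. → (53, 9)
3H: (53, 9) + (12, 14). λ = (14 - 9)/(12 - 53) ≡ 5/26 mod 67. 26⁻¹ ≡ 49 (mod 67), so λ ≡ 44.
  x = λ² - 53 - 12 = 1936 - 65 ≡ 62; y = λ·(53 - 62) - 9 ≡ 64. → (62, 64)
3H = (62, 64).
Finally 4G + 3H:
(27, 47) + (62, 64). λ = (64 - 47)/(62 - 27) ≡ 17/35 mod 67. 35⁻¹ ≡ 23 (mod 67) since 35·23 = 805 ≡ 1, so λ ≡ 56.
  x = λ² - 27 - 62 = 3136 - 89 ≡ 32; y = λ·(27 - 32) - 47 ≡ 8. → (32, 8)

(32, 8)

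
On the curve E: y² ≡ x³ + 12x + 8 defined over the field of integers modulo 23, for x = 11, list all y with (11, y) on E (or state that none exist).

none

x³ + 12x + 8 = 1471 ≡ 22 (mod 23).
22 is a non-residue mod 23; no y exists.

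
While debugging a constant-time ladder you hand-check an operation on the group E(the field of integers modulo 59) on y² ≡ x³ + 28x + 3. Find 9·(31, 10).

(27, 38)

Write P = (31, 10).
Repeated addition: build up to 9P.
2P: tangent at (31, 10): λ = (3·31² + 28)/(2·10) ≡ 20/20. 20⁻¹ ≡ 3 (mod 59), so λ ≡ 20·3 ≡ 1.
  x = λ² - 31 - 31 = 1 - 62 ≡ 57; y = λ·(31 - 57) - 10 ≡ 23. → (57, 23)
3P: (57, 23) + (31, 10). λ = (10 - 23)/(31 - 57) ≡ 46/33 mod 59. 33⁻¹ ≡ 34 (mod 59), so λ ≡ 30.
  x = λ² - 57 - 31 = 900 - 88 ≡ 45; y = λ·(57 - 45) - 23 ≡ 42. → (45, 42)
4P: (45, 42) + (31, 10). λ = (10 - 42)/(31 - 45) ≡ 27/45 mod 59. 45⁻¹ ≡ 21 (mod 59), so λ ≡ 36.
  x = λ² - 45 - 31 = 1296 - 76 ≡ 40; y = λ·(45 - 40) - 42 ≡ 20. → (40, 20)
5P: (40, 20) + (31, 10). λ = (10 - 20)/(31 - 40) ≡ 49/50 mod 59. 50⁻¹ ≡ 13 (mod 59) since 50·13 = 650 ≡ 1, so λ ≡ 47.
  x = λ² - 40 - 31 = 2209 - 71 ≡ 14; y = λ·(40 - 14) - 20 ≡ 22. → (14, 22)
6P: (14, 22) + (31, 10). λ = (10 - 22)/(31 - 14) ≡ 47/17 mod 59. 17⁻¹ ≡ 7 (mod 59), so λ ≡ 34.
  x = λ² - 14 - 31 = 1156 - 45 ≡ 49; y = λ·(14 - 49) - 22 ≡ 27. → (49, 27)
7P: (49, 27) + (31, 10). λ = (10 - 27)/(31 - 49) ≡ 42/41 mod 59. 41⁻¹ ≡ 36 (mod 59) since 41·36 = 1476 ≡ 1, so λ ≡ 37.
  x = λ² - 49 - 31 = 1369 - 80 ≡ 50; y = λ·(49 - 50) - 27 ≡ 54. → (50, 54)
8P: (50, 54) + (31, 10). λ = (10 - 54)/(31 - 50) ≡ 15/40 mod 59. 40⁻¹ ≡ 31 (mod 59) since 40·31 = 1240 ≡ 1, so λ ≡ 52.
  x = λ² - 50 - 31 = 2704 - 81 ≡ 27; y = λ·(50 - 27) - 54 ≡ 21. → (27, 21)
9P: (27, 21) + (31, 10). λ = (10 - 21)/(31 - 27) ≡ 48/4 mod 59. 4⁻¹ ≡ 15 (mod 59), so λ ≡ 12.
  x = λ² - 27 - 31 = 144 - 58 ≡ 27; y = λ·(27 - 27) - 21 ≡ 38. → (27, 38)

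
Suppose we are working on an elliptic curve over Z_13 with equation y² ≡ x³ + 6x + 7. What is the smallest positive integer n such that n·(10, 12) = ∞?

8

2P: tangent at (10, 12): λ = (3·10² + 6)/(2·12) ≡ 7/11. 11⁻¹ ≡ 6 (mod 13) since 11·6 = 66 ≡ 1, so λ ≡ 7·6 ≡ 3.
  x = λ² - 10 - 10 = 9 - 20 ≡ 2; y = λ·(10 - 2) - 12 ≡ 12. → (2, 12)
3P: (2, 12) + (10, 12). λ = (12 - 12)/(10 - 2) ≡ 0/8 mod 13. 8⁻¹ ≡ 5 (mod 13) since 8·5 = 40 ≡ 1, so λ ≡ 0.
  x = λ² - 2 - 10 = 0 - 12 ≡ 1; y = λ·(2 - 1) - 12 ≡ 1. → (1, 1)
4P: (1, 1) + (10, 12). λ = (12 - 1)/(10 - 1) ≡ 11/9 mod 13. 9⁻¹ ≡ 3 (mod 13) since 9·3 = 27 ≡ 1, so λ ≡ 7.
  x = λ² - 1 - 10 = 49 - 11 ≡ 12; y = λ·(1 - 12) - 1 ≡ 0. → (12, 0)
5P: (12, 0) + (10, 12). λ = (12 - 0)/(10 - 12) ≡ 12/11 mod 13. 11⁻¹ ≡ 6 (mod 13), so λ ≡ 7.
  x = λ² - 12 - 10 = 49 - 22 ≡ 1; y = λ·(12 - 1) - 0 ≡ 12. → (1, 12)
6P: (1, 12) + (10, 12). λ = (12 - 12)/(10 - 1) ≡ 0/9 mod 13. 9⁻¹ ≡ 3 (mod 13), so λ ≡ 0.
  x = λ² - 1 - 10 = 0 - 11 ≡ 2; y = λ·(1 - 2) - 12 ≡ 1. → (2, 1)
7P: (2, 1) + (10, 12). λ = (12 - 1)/(10 - 2) ≡ 11/8 mod 13. 8⁻¹ ≡ 5 (mod 13), so λ ≡ 3.
  x = λ² - 2 - 10 = 9 - 12 ≡ 10; y = λ·(2 - 10) - 1 ≡ 1. → (10, 1)
8P: (10, 1) + (10, 12): same x and y₁ ≡ -y₂, so the sum is ∞.
8P = ∞, so the order is 8.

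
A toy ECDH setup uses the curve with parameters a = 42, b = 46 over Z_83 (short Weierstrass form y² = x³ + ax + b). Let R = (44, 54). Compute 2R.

(54, 13)

tangent at (44, 54): λ = (3·44² + 42)/(2·54) ≡ 40/25. 25⁻¹ ≡ 10 (mod 83), so λ ≡ 40·10 ≡ 68.
  x = λ² - 44 - 44 = 4624 - 88 ≡ 54; y = λ·(44 - 54) - 54 ≡ 13. → (54, 13)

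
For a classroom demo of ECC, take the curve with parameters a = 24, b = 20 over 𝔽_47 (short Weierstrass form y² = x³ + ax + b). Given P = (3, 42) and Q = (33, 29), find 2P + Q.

(7, 25)

First 2P:
Repeated addition: build up to 2P.
2P: tangent at (3, 42): λ = (3·3² + 24)/(2·42) ≡ 4/37. 37⁻¹ ≡ 14 (mod 47) since 37·14 = 518 ≡ 1, so λ ≡ 4·14 ≡ 9.
  x = λ² - 3 - 3 = 81 - 6 ≡ 28; y = λ·(3 - 28) - 42 ≡ 15. → (28, 15)
2P = (28, 15).
Finally 2P + Q:
(28, 15) + (33, 29). λ = (29 - 15)/(33 - 28) ≡ 14/5 mod 47. 5⁻¹ ≡ 19 (mod 47) since 5·19 = 95 ≡ 1, so λ ≡ 31.
  x = λ² - 28 - 33 = 961 - 61 ≡ 7; y = λ·(28 - 7) - 15 ≡ 25. → (7, 25)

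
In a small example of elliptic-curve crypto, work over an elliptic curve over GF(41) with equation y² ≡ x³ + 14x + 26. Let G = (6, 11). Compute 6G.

Repeated addition: build up to 6G.
2G: tangent at (6, 11): λ = (3·6² + 14)/(2·11) ≡ 40/22. 22⁻¹ ≡ 28 (mod 41), so λ ≡ 40·28 ≡ 13.
  x = λ² - 6 - 6 = 169 - 12 ≡ 34; y = λ·(6 - 34) - 11 ≡ 35. → (34, 35)
3G: (34, 35) + (6, 11). λ = (11 - 35)/(6 - 34) ≡ 17/13 mod 41. 13⁻¹ ≡ 19 (mod 41) since 13·19 = 247 ≡ 1, so λ ≡ 36.
  x = λ² - 34 - 6 = 1296 - 40 ≡ 26; y = λ·(34 - 26) - 35 ≡ 7. → (26, 7)
4G: (26, 7) + (6, 11). λ = (11 - 7)/(6 - 26) ≡ 4/21 mod 41. 21⁻¹ ≡ 2 (mod 41) since 21·2 = 42 ≡ 1, so λ ≡ 8.
  x = λ² - 26 - 6 = 64 - 32 ≡ 32; y = λ·(26 - 32) - 7 ≡ 27. → (32, 27)
5G: (32, 27) + (6, 11). λ = (11 - 27)/(6 - 32) ≡ 25/15 mod 41. 15⁻¹ ≡ 11 (mod 41), so λ ≡ 29.
  x = λ² - 32 - 6 = 841 - 38 ≡ 24; y = λ·(32 - 24) - 27 ≡ 0. → (24, 0)
6G: (24, 0) + (6, 11). λ = (11 - 0)/(6 - 24) ≡ 11/23 mod 41. 23⁻¹ ≡ 25 (mod 41), so λ ≡ 29.
  x = λ² - 24 - 6 = 841 - 30 ≡ 32; y = λ·(24 - 32) - 0 ≡ 14. → (32, 14)

(32, 14)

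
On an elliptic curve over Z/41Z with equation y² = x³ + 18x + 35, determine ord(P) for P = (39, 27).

7

2P: tangent at (39, 27): λ = (3·39² + 18)/(2·27) ≡ 30/13. 13⁻¹ ≡ 19 (mod 41), so λ ≡ 30·19 ≡ 37.
  x = λ² - 39 - 39 = 1369 - 78 ≡ 20; y = λ·(39 - 20) - 27 ≡ 20. → (20, 20)
3P: (20, 20) + (39, 27). λ = (27 - 20)/(39 - 20) ≡ 7/19 mod 41. 19⁻¹ ≡ 13 (mod 41) since 19·13 = 247 ≡ 1, so λ ≡ 9.
  x = λ² - 20 - 39 = 81 - 59 ≡ 22; y = λ·(20 - 22) - 20 ≡ 3. → (22, 3)
4P: (22, 3) + (39, 27). λ = (27 - 3)/(39 - 22) ≡ 24/17 mod 41. 17⁻¹ ≡ 29 (mod 41), so λ ≡ 40.
  x = λ² - 22 - 39 = 1600 - 61 ≡ 22; y = λ·(22 - 22) - 3 ≡ 38. → (22, 38)
5P: (22, 38) + (39, 27). λ = (27 - 38)/(39 - 22) ≡ 30/17 mod 41. 17⁻¹ ≡ 29 (mod 41), so λ ≡ 9.
  x = λ² - 22 - 39 = 81 - 61 ≡ 20; y = λ·(22 - 20) - 38 ≡ 21. → (20, 21)
6P: (20, 21) + (39, 27). λ = (27 - 21)/(39 - 20) ≡ 6/19 mod 41. 19⁻¹ ≡ 13 (mod 41) since 19·13 = 247 ≡ 1, so λ ≡ 37.
  x = λ² - 20 - 39 = 1369 - 59 ≡ 39; y = λ·(20 - 39) - 21 ≡ 14. → (39, 14)
7P: (39, 14) + (39, 27): same x and y₁ ≡ -y₂, so the sum is the point at infinity.
7P = the point at infinity, so the order is 7.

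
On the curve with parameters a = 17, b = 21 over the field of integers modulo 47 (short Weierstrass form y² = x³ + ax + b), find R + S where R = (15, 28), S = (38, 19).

(15, 28) + (38, 19). λ = (19 - 28)/(38 - 15) ≡ 38/23 mod 47. 23⁻¹ ≡ 45 (mod 47), so λ ≡ 18.
  x = λ² - 15 - 38 = 324 - 53 ≡ 36; y = λ·(15 - 36) - 28 ≡ 17. → (36, 17)

(36, 17)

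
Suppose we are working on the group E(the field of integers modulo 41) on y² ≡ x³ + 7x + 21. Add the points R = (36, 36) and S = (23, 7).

(36, 36) + (23, 7). λ = (7 - 36)/(23 - 36) ≡ 12/28 mod 41. 28⁻¹ ≡ 22 (mod 41), so λ ≡ 18.
  x = λ² - 36 - 23 = 324 - 59 ≡ 19; y = λ·(36 - 19) - 36 ≡ 24. → (19, 24)

(19, 24)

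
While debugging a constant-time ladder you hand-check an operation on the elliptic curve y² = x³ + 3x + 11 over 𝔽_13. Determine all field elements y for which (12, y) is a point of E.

x³ + 3x + 11 = 1775 ≡ 7 (mod 13).
7 is a non-residue mod 13; no y exists.

none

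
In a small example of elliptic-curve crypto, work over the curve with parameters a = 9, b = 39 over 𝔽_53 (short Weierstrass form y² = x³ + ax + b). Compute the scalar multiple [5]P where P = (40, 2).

Repeated addition: build up to 5P.
2P: tangent at (40, 2): λ = (3·40² + 9)/(2·2) ≡ 39/4. 4⁻¹ ≡ 40 (mod 53), so λ ≡ 39·40 ≡ 23.
  x = λ² - 40 - 40 = 529 - 80 ≡ 25; y = λ·(40 - 25) - 2 ≡ 25. → (25, 25)
3P: (25, 25) + (40, 2). λ = (2 - 25)/(40 - 25) ≡ 30/15 mod 53. 15⁻¹ ≡ 46 (mod 53), so λ ≡ 2.
  x = λ² - 25 - 40 = 4 - 65 ≡ 45; y = λ·(25 - 45) - 25 ≡ 41. → (45, 41)
4P: (45, 41) + (40, 2). λ = (2 - 41)/(40 - 45) ≡ 14/48 mod 53. 48⁻¹ ≡ 21 (mod 53), so λ ≡ 29.
  x = λ² - 45 - 40 = 841 - 85 ≡ 14; y = λ·(45 - 14) - 41 ≡ 10. → (14, 10)
5P: (14, 10) + (40, 2). λ = (2 - 10)/(40 - 14) ≡ 45/26 mod 53. 26⁻¹ ≡ 51 (mod 53), so λ ≡ 16.
  x = λ² - 14 - 40 = 256 - 54 ≡ 43; y = λ·(14 - 43) - 10 ≡ 3. → (43, 3)

(43, 3)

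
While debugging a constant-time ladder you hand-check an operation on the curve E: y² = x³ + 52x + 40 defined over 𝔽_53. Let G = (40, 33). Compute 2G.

(20, 32)

tangent at (40, 33): λ = (3·40² + 52)/(2·33) ≡ 29/13. 13⁻¹ ≡ 49 (mod 53) since 13·49 = 637 ≡ 1, so λ ≡ 29·49 ≡ 43.
  x = λ² - 40 - 40 = 1849 - 80 ≡ 20; y = λ·(40 - 20) - 33 ≡ 32. → (20, 32)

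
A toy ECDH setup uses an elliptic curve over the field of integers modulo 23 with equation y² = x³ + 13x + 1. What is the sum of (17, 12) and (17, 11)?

The two points share x = 17 and their y-coordinates satisfy 12 + 11 ≡ 0 (mod 23), so they are inverses. Their sum is O.

O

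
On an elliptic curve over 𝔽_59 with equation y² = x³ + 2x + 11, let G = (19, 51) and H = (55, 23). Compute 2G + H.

(11, 19)

First 2G:
Repeated addition: build up to 2G.
2G: tangent at (19, 51): λ = (3·19² + 2)/(2·51) ≡ 23/43. 43⁻¹ ≡ 11 (mod 59) since 43·11 = 473 ≡ 1, so λ ≡ 23·11 ≡ 17.
  x = λ² - 19 - 19 = 289 - 38 ≡ 15; y = λ·(19 - 15) - 51 ≡ 17. → (15, 17)
2G = (15, 17).
Finally 2G + H:
(15, 17) + (55, 23). λ = (23 - 17)/(55 - 15) ≡ 6/40 mod 59. 40⁻¹ ≡ 31 (mod 59), so λ ≡ 9.
  x = λ² - 15 - 55 = 81 - 70 ≡ 11; y = λ·(15 - 11) - 17 ≡ 19. → (11, 19)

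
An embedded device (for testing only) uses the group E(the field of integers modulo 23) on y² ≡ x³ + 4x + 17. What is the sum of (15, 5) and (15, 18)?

The two points share x = 15 and their y-coordinates satisfy 5 + 18 ≡ 0 (mod 23), so they are inverses. Their sum is O.

O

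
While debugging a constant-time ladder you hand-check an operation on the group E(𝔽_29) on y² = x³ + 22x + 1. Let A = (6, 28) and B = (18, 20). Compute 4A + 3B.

First 4A:
Repeated addition: build up to 4A.
2A: tangent at (6, 28): λ = (3·6² + 22)/(2·28) ≡ 14/27. 27⁻¹ ≡ 14 (mod 29), so λ ≡ 14·14 ≡ 22.
  x = λ² - 6 - 6 = 484 - 12 ≡ 8; y = λ·(6 - 8) - 28 ≡ 15. → (8, 15)
3A: (8, 15) + (6, 28). λ = (28 - 15)/(6 - 8) ≡ 13/27 mod 29. 27⁻¹ ≡ 14 (mod 29) since 27·14 = 378 ≡ 1, so λ ≡ 8.
  x = λ² - 8 - 6 = 64 - 14 ≡ 21; y = λ·(8 - 21) - 15 ≡ 26. → (21, 26)
4A: (21, 26) + (6, 28). λ = (28 - 26)/(6 - 21) ≡ 2/14 mod 29. 14⁻¹ ≡ 27 (mod 29) since 14·27 = 378 ≡ 1, so λ ≡ 25.
  x = λ² - 21 - 6 = 625 - 27 ≡ 18; y = λ·(21 - 18) - 26 ≡ 20. → (18, 20)
4A = (18, 20).
Next 3B:
Repeated addition: build up to 3B.
2B: tangent at (18, 20): λ = (3·18² + 22)/(2·20) ≡ 8/11. 11⁻¹ ≡ 8 (mod 29), so λ ≡ 8·8 ≡ 6.
  x = λ² - 18 - 18 = 36 - 36 ≡ 0; y = λ·(18 - 0) - 20 ≡ 1. → (0, 1)
3B: (0, 1) + (18, 20). λ = (20 - 1)/(18 - 0) ≡ 19/18 mod 29. 18⁻¹ ≡ 21 (mod 29), so λ ≡ 22.
  x = λ² - 0 - 18 = 484 - 18 ≡ 2; y = λ·(0 - 2) - 1 ≡ 13. → (2, 13)
3B = (2, 13).
Finally 4A + 3B:
(18, 20) + (2, 13). λ = (13 - 20)/(2 - 18) ≡ 22/13 mod 29. 13⁻¹ ≡ 9 (mod 29), so λ ≡ 24.
  x = λ² - 18 - 2 = 576 - 20 ≡ 5; y = λ·(18 - 5) - 20 ≡ 2. → (5, 2)

(5, 2)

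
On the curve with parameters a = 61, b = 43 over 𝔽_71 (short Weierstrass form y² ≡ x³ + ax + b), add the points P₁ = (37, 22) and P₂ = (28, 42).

(37, 22) + (28, 42). λ = (42 - 22)/(28 - 37) ≡ 20/62 mod 71. 62⁻¹ ≡ 63 (mod 71) since 62·63 = 3906 ≡ 1, so λ ≡ 53.
  x = λ² - 37 - 28 = 2809 - 65 ≡ 46; y = λ·(37 - 46) - 22 ≡ 69. → (46, 69)

(46, 69)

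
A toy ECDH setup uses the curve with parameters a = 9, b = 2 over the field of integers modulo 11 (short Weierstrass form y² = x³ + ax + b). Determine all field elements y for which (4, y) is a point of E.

5, 6

x³ + 9x + 2 = 102 ≡ 3 (mod 11).
Square roots of 3 mod 11: 5 and 6 (since 5² = 25 ≡ 3).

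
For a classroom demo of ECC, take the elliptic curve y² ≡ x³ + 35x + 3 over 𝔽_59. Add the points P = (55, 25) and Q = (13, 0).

(54, 36)

(55, 25) + (13, 0). λ = (0 - 25)/(13 - 55) ≡ 34/17 mod 59. 17⁻¹ ≡ 7 (mod 59), so λ ≡ 2.
  x = λ² - 55 - 13 = 4 - 68 ≡ 54; y = λ·(55 - 54) - 25 ≡ 36. → (54, 36)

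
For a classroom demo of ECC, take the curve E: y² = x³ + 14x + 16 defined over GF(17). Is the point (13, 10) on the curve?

y² = 10² ≡ 15; x³ + 14x + 16 = 2395 ≡ 15 (mod 17). 15 = 15.

yes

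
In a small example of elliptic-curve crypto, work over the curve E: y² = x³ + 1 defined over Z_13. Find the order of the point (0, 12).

3

2P: tangent at (0, 12): λ = (3·0² + 0)/(2·12) ≡ 0/11. 11⁻¹ ≡ 6 (mod 13), so λ ≡ 0·6 ≡ 0.
  x = λ² - 0 - 0 = 0 - 0 ≡ 0; y = λ·(0 - 0) - 12 ≡ 1. → (0, 1)
3P: (0, 1) + (0, 12): same x and y₁ ≡ -y₂, so the sum is 𝒪.
3P = 𝒪, so the order is 3.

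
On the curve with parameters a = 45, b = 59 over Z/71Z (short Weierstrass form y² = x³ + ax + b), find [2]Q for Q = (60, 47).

(41, 40)

tangent at (60, 47): λ = (3·60² + 45)/(2·47) ≡ 53/23. 23⁻¹ ≡ 34 (mod 71) since 23·34 = 782 ≡ 1, so λ ≡ 53·34 ≡ 27.
  x = λ² - 60 - 60 = 729 - 120 ≡ 41; y = λ·(60 - 41) - 47 ≡ 40. → (41, 40)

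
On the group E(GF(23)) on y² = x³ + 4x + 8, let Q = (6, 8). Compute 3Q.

Repeated addition: build up to 3Q.
2Q: tangent at (6, 8): λ = (3·6² + 4)/(2·8) ≡ 20/16. 16⁻¹ ≡ 13 (mod 23) since 16·13 = 208 ≡ 1, so λ ≡ 20·13 ≡ 7.
  x = λ² - 6 - 6 = 49 - 12 ≡ 14; y = λ·(6 - 14) - 8 ≡ 5. → (14, 5)
3Q: (14, 5) + (6, 8). λ = (8 - 5)/(6 - 14) ≡ 3/15 mod 23. 15⁻¹ ≡ 20 (mod 23), so λ ≡ 14.
  x = λ² - 14 - 6 = 196 - 20 ≡ 15; y = λ·(14 - 15) - 5 ≡ 4. → (15, 4)

(15, 4)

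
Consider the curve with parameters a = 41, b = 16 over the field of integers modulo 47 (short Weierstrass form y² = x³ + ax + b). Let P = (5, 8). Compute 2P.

(22, 45)

tangent at (5, 8): λ = (3·5² + 41)/(2·8) ≡ 22/16. 16⁻¹ ≡ 3 (mod 47) since 16·3 = 48 ≡ 1, so λ ≡ 22·3 ≡ 19.
  x = λ² - 5 - 5 = 361 - 10 ≡ 22; y = λ·(5 - 22) - 8 ≡ 45. → (22, 45)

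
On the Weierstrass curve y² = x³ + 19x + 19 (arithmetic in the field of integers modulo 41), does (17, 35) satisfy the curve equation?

no

y² = 35² ≡ 36; x³ + 19x + 19 = 5255 ≡ 7 (mod 41). 36 ≠ 7.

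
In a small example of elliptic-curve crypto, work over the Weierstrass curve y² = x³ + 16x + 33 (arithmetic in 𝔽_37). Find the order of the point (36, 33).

11

2P: tangent at (36, 33): λ = (3·36² + 16)/(2·33) ≡ 19/29. 29⁻¹ ≡ 23 (mod 37), so λ ≡ 19·23 ≡ 30.
  x = λ² - 36 - 36 = 900 - 72 ≡ 14; y = λ·(36 - 14) - 33 ≡ 35. → (14, 35)
3P: (14, 35) + (36, 33). λ = (33 - 35)/(36 - 14) ≡ 35/22 mod 37. 22⁻¹ ≡ 32 (mod 37), so λ ≡ 10.
  x = λ² - 14 - 36 = 100 - 50 ≡ 13; y = λ·(14 - 13) - 35 ≡ 12. → (13, 12)
4P: (13, 12) + (36, 33). λ = (33 - 12)/(36 - 13) ≡ 21/23 mod 37. 23⁻¹ ≡ 29 (mod 37), so λ ≡ 17.
  x = λ² - 13 - 36 = 289 - 49 ≡ 18; y = λ·(13 - 18) - 12 ≡ 14. → (18, 14)
5P: (18, 14) + (36, 33). λ = (33 - 14)/(36 - 18) ≡ 19/18 mod 37. 18⁻¹ ≡ 35 (mod 37), so λ ≡ 36.
  x = λ² - 18 - 36 = 1296 - 54 ≡ 21; y = λ·(18 - 21) - 14 ≡ 26. → (21, 26)
6P: (21, 26) + (36, 33). λ = (33 - 26)/(36 - 21) ≡ 7/15 mod 37. 15⁻¹ ≡ 5 (mod 37) since 15·5 = 75 ≡ 1, so λ ≡ 35.
  x = λ² - 21 - 36 = 1225 - 57 ≡ 21; y = λ·(21 - 21) - 26 ≡ 11. → (21, 11)
7P: (21, 11) + (36, 33). λ = (33 - 11)/(36 - 21) ≡ 22/15 mod 37. 15⁻¹ ≡ 5 (mod 37), so λ ≡ 36.
  x = λ² - 21 - 36 = 1296 - 57 ≡ 18; y = λ·(21 - 18) - 11 ≡ 23. → (18, 23)
8P: (18, 23) + (36, 33). λ = (33 - 23)/(36 - 18) ≡ 10/18 mod 37. 18⁻¹ ≡ 35 (mod 37), so λ ≡ 17.
  x = λ² - 18 - 36 = 289 - 54 ≡ 13; y = λ·(18 - 13) - 23 ≡ 25. → (13, 25)
9P: (13, 25) + (36, 33). λ = (33 - 25)/(36 - 13) ≡ 8/23 mod 37. 23⁻¹ ≡ 29 (mod 37) since 23·29 = 667 ≡ 1, so λ ≡ 10.
  x = λ² - 13 - 36 = 100 - 49 ≡ 14; y = λ·(13 - 14) - 25 ≡ 2. → (14, 2)
10P: (14, 2) + (36, 33). λ = (33 - 2)/(36 - 14) ≡ 31/22 mod 37. 22⁻¹ ≡ 32 (mod 37) since 22·32 = 704 ≡ 1, so λ ≡ 30.
  x = λ² - 14 - 36 = 900 - 50 ≡ 36; y = λ·(14 - 36) - 2 ≡ 4. → (36, 4)
11P: (36, 4) + (36, 33): same x and y₁ ≡ -y₂, so the sum is 𝒪.
11P = 𝒪, so the order is 11.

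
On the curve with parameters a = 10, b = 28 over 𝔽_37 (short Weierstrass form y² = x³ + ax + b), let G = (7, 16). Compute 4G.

Double-and-add on 4 = (100)₂. Start with G = (7, 16) for the leading 1-bit.
double: tangent at (7, 16): λ = (3·7² + 10)/(2·16) ≡ 9/32. 32⁻¹ ≡ 22 (mod 37), so λ ≡ 9·22 ≡ 13.
  x = λ² - 7 - 7 = 169 - 14 ≡ 7; y = λ·(7 - 7) - 16 ≡ 21. → (7, 21)
double: tangent at (7, 21): λ = (3·7² + 10)/(2·21) ≡ 9/5. 5⁻¹ ≡ 15 (mod 37) since 5·15 = 75 ≡ 1, so λ ≡ 9·15 ≡ 24.
  x = λ² - 7 - 7 = 576 - 14 ≡ 7; y = λ·(7 - 7) - 21 ≡ 16. → (7, 16)

(7, 16)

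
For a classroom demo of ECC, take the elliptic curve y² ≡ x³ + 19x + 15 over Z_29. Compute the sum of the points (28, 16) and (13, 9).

(28, 16) + (13, 9). λ = (9 - 16)/(13 - 28) ≡ 22/14 mod 29. 14⁻¹ ≡ 27 (mod 29) since 14·27 = 378 ≡ 1, so λ ≡ 14.
  x = λ² - 28 - 13 = 196 - 41 ≡ 10; y = λ·(28 - 10) - 16 ≡ 4. → (10, 4)

(10, 4)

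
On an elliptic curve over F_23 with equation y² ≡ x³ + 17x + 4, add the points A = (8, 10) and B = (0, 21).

(0, 2)

(8, 10) + (0, 21). λ = (21 - 10)/(0 - 8) ≡ 11/15 mod 23. 15⁻¹ ≡ 20 (mod 23), so λ ≡ 13.
  x = λ² - 8 - 0 = 169 - 8 ≡ 0; y = λ·(8 - 0) - 10 ≡ 2. → (0, 2)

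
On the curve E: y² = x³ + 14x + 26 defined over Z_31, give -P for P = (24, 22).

-(24, 22) = (24, -22 mod 31) = (24, 9).

(24, 9)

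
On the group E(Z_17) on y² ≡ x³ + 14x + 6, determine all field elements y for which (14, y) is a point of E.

none

x³ + 14x + 6 = 2946 ≡ 5 (mod 17).
5 is a non-residue mod 17; no y exists.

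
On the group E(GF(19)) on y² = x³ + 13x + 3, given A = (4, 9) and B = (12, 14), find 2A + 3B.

First 2A:
Repeated addition: build up to 2A.
2A: tangent at (4, 9): λ = (3·4² + 13)/(2·9) ≡ 4/18. 18⁻¹ ≡ 18 (mod 19), so λ ≡ 4·18 ≡ 15.
  x = λ² - 4 - 4 = 225 - 8 ≡ 8; y = λ·(4 - 8) - 9 ≡ 7. → (8, 7)
2A = (8, 7).
Next 3B:
Repeated addition: build up to 3B.
2B: tangent at (12, 14): λ = (3·12² + 13)/(2·14) ≡ 8/9. 9⁻¹ ≡ 17 (mod 19) since 9·17 = 153 ≡ 1, so λ ≡ 8·17 ≡ 3.
  x = λ² - 12 - 12 = 9 - 24 ≡ 4; y = λ·(12 - 4) - 14 ≡ 10. → (4, 10)
3B: (4, 10) + (12, 14). λ = (14 - 10)/(12 - 4) ≡ 4/8 mod 19. 8⁻¹ ≡ 12 (mod 19) since 8·12 = 96 ≡ 1, so λ ≡ 10.
  x = λ² - 4 - 12 = 100 - 16 ≡ 8; y = λ·(4 - 8) - 10 ≡ 7. → (8, 7)
3B = (8, 7).
Finally 2A + 3B:
tangent at (8, 7): λ = (3·8² + 13)/(2·7) ≡ 15/14. 14⁻¹ ≡ 15 (mod 19), so λ ≡ 15·15 ≡ 16.
  x = λ² - 8 - 8 = 256 - 16 ≡ 12; y = λ·(8 - 12) - 7 ≡ 5. → (12, 5)

(12, 5)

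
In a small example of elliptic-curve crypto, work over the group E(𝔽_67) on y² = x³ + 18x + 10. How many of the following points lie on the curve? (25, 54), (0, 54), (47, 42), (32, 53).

0

(25, 54): 54² ≡ 35, rhs ≡ 5 → off.
(0, 54): 54² ≡ 35, rhs ≡ 10 → off.
(47, 42): 42² ≡ 22, rhs ≡ 25 → off.
(32, 53): 53² ≡ 62, rhs ≡ 55 → off.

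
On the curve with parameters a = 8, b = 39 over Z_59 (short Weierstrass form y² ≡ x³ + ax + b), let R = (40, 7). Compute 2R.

tangent at (40, 7): λ = (3·40² + 8)/(2·7) ≡ 29/14. 14⁻¹ ≡ 38 (mod 59) since 14·38 = 532 ≡ 1, so λ ≡ 29·38 ≡ 40.
  x = λ² - 40 - 40 = 1600 - 80 ≡ 45; y = λ·(40 - 45) - 7 ≡ 29. → (45, 29)

(45, 29)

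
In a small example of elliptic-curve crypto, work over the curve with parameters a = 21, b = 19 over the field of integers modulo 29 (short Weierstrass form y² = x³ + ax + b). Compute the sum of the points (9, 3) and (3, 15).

(21, 21)

(9, 3) + (3, 15). λ = (15 - 3)/(3 - 9) ≡ 12/23 mod 29. 23⁻¹ ≡ 24 (mod 29), so λ ≡ 27.
  x = λ² - 9 - 3 = 729 - 12 ≡ 21; y = λ·(9 - 21) - 3 ≡ 21. → (21, 21)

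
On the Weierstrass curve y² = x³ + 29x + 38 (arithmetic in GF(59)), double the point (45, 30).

(49, 39)

tangent at (45, 30): λ = (3·45² + 29)/(2·30) ≡ 27/1. 1⁻¹ ≡ 1 (mod 59) since 1·1 = 1 ≡ 1, so λ ≡ 27·1 ≡ 27.
  x = λ² - 45 - 45 = 729 - 90 ≡ 49; y = λ·(45 - 49) - 30 ≡ 39. → (49, 39)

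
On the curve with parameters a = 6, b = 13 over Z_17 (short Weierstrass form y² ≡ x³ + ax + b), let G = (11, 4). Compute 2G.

(10, 6)

tangent at (11, 4): λ = (3·11² + 6)/(2·4) ≡ 12/8. 8⁻¹ ≡ 15 (mod 17), so λ ≡ 12·15 ≡ 10.
  x = λ² - 11 - 11 = 100 - 22 ≡ 10; y = λ·(11 - 10) - 4 ≡ 6. → (10, 6)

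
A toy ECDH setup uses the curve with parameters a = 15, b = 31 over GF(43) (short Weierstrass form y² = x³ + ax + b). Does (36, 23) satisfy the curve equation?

y² = 23² ≡ 13; x³ + 15x + 31 = 47227 ≡ 13 (mod 43). 13 = 13.

yes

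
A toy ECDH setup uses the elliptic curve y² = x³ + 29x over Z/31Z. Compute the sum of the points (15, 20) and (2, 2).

(15, 20) + (2, 2). λ = (2 - 20)/(2 - 15) ≡ 13/18 mod 31. 18⁻¹ ≡ 19 (mod 31), so λ ≡ 30.
  x = λ² - 15 - 2 = 900 - 17 ≡ 15; y = λ·(15 - 15) - 20 ≡ 11. → (15, 11)

(15, 11)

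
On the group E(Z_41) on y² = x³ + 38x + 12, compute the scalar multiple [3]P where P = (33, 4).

(6, 13)

Repeated addition: build up to 3P.
2P: tangent at (33, 4): λ = (3·33² + 38)/(2·4) ≡ 25/8. 8⁻¹ ≡ 36 (mod 41) since 8·36 = 288 ≡ 1, so λ ≡ 25·36 ≡ 39.
  x = λ² - 33 - 33 = 1521 - 66 ≡ 20; y = λ·(33 - 20) - 4 ≡ 11. → (20, 11)
3P: (20, 11) + (33, 4). λ = (4 - 11)/(33 - 20) ≡ 34/13 mod 41. 13⁻¹ ≡ 19 (mod 41), so λ ≡ 31.
  x = λ² - 20 - 33 = 961 - 53 ≡ 6; y = λ·(20 - 6) - 11 ≡ 13. → (6, 13)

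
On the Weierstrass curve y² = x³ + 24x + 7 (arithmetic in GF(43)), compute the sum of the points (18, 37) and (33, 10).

(18, 37) + (33, 10). λ = (10 - 37)/(33 - 18) ≡ 16/15 mod 43. 15⁻¹ ≡ 23 (mod 43) since 15·23 = 345 ≡ 1, so λ ≡ 24.
  x = λ² - 18 - 33 = 576 - 51 ≡ 9; y = λ·(18 - 9) - 37 ≡ 7. → (9, 7)

(9, 7)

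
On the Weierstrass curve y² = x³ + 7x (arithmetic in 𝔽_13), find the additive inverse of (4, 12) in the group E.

-(4, 12) = (4, -12 mod 13) = (4, 1).

(4, 1)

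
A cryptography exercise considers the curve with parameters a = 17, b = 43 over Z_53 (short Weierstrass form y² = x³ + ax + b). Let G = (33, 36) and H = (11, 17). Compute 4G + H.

First 4G:
Double-and-add on 4 = (100)₂. Start with G = (33, 36) for the leading 1-bit.
double: tangent at (33, 36): λ = (3·33² + 17)/(2·36) ≡ 51/19. 19⁻¹ ≡ 14 (mod 53) since 19·14 = 266 ≡ 1, so λ ≡ 51·14 ≡ 25.
  x = λ² - 33 - 33 = 625 - 66 ≡ 29; y = λ·(33 - 29) - 36 ≡ 11. → (29, 11)
double: tangent at (29, 11): λ = (3·29² + 17)/(2·11) ≡ 49/22. 22⁻¹ ≡ 41 (mod 53), so λ ≡ 49·41 ≡ 48.
  x = λ² - 29 - 29 = 2304 - 58 ≡ 20; y = λ·(29 - 20) - 11 ≡ 50. → (20, 50)
4G = (20, 50).
Finally 4G + H:
(20, 50) + (11, 17). λ = (17 - 50)/(11 - 20) ≡ 20/44 mod 53. 44⁻¹ ≡ 47 (mod 53), so λ ≡ 39.
  x = λ² - 20 - 11 = 1521 - 31 ≡ 6; y = λ·(20 - 6) - 50 ≡ 19. → (6, 19)

(6, 19)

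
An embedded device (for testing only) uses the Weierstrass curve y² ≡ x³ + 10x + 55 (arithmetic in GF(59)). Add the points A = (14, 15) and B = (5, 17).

(14, 15) + (5, 17). λ = (17 - 15)/(5 - 14) ≡ 2/50 mod 59. 50⁻¹ ≡ 13 (mod 59), so λ ≡ 26.
  x = λ² - 14 - 5 = 676 - 19 ≡ 8; y = λ·(14 - 8) - 15 ≡ 23. → (8, 23)

(8, 23)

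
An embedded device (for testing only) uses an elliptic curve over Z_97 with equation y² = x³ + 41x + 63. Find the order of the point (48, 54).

2P: tangent at (48, 54): λ = (3·48² + 41)/(2·54) ≡ 66/11. 11⁻¹ ≡ 53 (mod 97), so λ ≡ 66·53 ≡ 6.
  x = λ² - 48 - 48 = 36 - 96 ≡ 37; y = λ·(48 - 37) - 54 ≡ 12. → (37, 12)
3P: (37, 12) + (48, 54). λ = (54 - 12)/(48 - 37) ≡ 42/11 mod 97. 11⁻¹ ≡ 53 (mod 97), so λ ≡ 92.
  x = λ² - 37 - 48 = 8464 - 85 ≡ 37; y = λ·(37 - 37) - 12 ≡ 85. → (37, 85)
4P: (37, 85) + (48, 54). λ = (54 - 85)/(48 - 37) ≡ 66/11 mod 97. 11⁻¹ ≡ 53 (mod 97), so λ ≡ 6.
  x = λ² - 37 - 48 = 36 - 85 ≡ 48; y = λ·(37 - 48) - 85 ≡ 43. → (48, 43)
5P: (48, 43) + (48, 54): same x and y₁ ≡ -y₂, so the sum is the point at infinity.
5P = the point at infinity, so the order is 5.

5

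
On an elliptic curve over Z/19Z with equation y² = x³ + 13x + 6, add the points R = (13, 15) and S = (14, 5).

(16, 15)

(13, 15) + (14, 5). λ = (5 - 15)/(14 - 13) ≡ 9/1 mod 19. 1⁻¹ ≡ 1 (mod 19) since 1·1 = 1 ≡ 1, so λ ≡ 9.
  x = λ² - 13 - 14 = 81 - 27 ≡ 16; y = λ·(13 - 16) - 15 ≡ 15. → (16, 15)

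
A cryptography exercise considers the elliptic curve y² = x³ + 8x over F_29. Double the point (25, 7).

(24, 26)

tangent at (25, 7): λ = (3·25² + 8)/(2·7) ≡ 27/14. 14⁻¹ ≡ 27 (mod 29) since 14·27 = 378 ≡ 1, so λ ≡ 27·27 ≡ 4.
  x = λ² - 25 - 25 = 16 - 50 ≡ 24; y = λ·(25 - 24) - 7 ≡ 26. → (24, 26)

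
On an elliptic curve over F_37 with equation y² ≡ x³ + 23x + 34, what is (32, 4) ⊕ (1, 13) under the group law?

(34, 30)

(32, 4) + (1, 13). λ = (13 - 4)/(1 - 32) ≡ 9/6 mod 37. 6⁻¹ ≡ 31 (mod 37), so λ ≡ 20.
  x = λ² - 32 - 1 = 400 - 33 ≡ 34; y = λ·(32 - 34) - 4 ≡ 30. → (34, 30)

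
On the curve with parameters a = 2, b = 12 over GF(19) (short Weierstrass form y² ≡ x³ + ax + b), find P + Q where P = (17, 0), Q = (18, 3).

(17, 0) + (18, 3). λ = (3 - 0)/(18 - 17) ≡ 3/1 mod 19. 1⁻¹ ≡ 1 (mod 19) since 1·1 = 1 ≡ 1, so λ ≡ 3.
  x = λ² - 17 - 18 = 9 - 35 ≡ 12; y = λ·(17 - 12) - 0 ≡ 15. → (12, 15)

(12, 15)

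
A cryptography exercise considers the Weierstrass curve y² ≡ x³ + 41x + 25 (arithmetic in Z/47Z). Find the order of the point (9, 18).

2P: tangent at (9, 18): λ = (3·9² + 41)/(2·18) ≡ 2/36. 36⁻¹ ≡ 17 (mod 47) since 36·17 = 612 ≡ 1, so λ ≡ 2·17 ≡ 34.
  x = λ² - 9 - 9 = 1156 - 18 ≡ 10; y = λ·(9 - 10) - 18 ≡ 42. → (10, 42)
3P: (10, 42) + (9, 18). λ = (18 - 42)/(9 - 10) ≡ 23/46 mod 47. 46⁻¹ ≡ 46 (mod 47), so λ ≡ 24.
  x = λ² - 10 - 9 = 576 - 19 ≡ 40; y = λ·(10 - 40) - 42 ≡ 37. → (40, 37)
4P: (40, 37) + (9, 18). λ = (18 - 37)/(9 - 40) ≡ 28/16 mod 47. 16⁻¹ ≡ 3 (mod 47), so λ ≡ 37.
  x = λ² - 40 - 9 = 1369 - 49 ≡ 4; y = λ·(40 - 4) - 37 ≡ 26. → (4, 26)
5P: (4, 26) + (9, 18). λ = (18 - 26)/(9 - 4) ≡ 39/5 mod 47. 5⁻¹ ≡ 19 (mod 47) since 5·19 = 95 ≡ 1, so λ ≡ 36.
  x = λ² - 4 - 9 = 1296 - 13 ≡ 14; y = λ·(4 - 14) - 26 ≡ 37. → (14, 37)
6P: (14, 37) + (9, 18). λ = (18 - 37)/(9 - 14) ≡ 28/42 mod 47. 42⁻¹ ≡ 28 (mod 47), so λ ≡ 32.
  x = λ² - 14 - 9 = 1024 - 23 ≡ 14; y = λ·(14 - 14) - 37 ≡ 10. → (14, 10)
7P: (14, 10) + (9, 18). λ = (18 - 10)/(9 - 14) ≡ 8/42 mod 47. 42⁻¹ ≡ 28 (mod 47), so λ ≡ 36.
  x = λ² - 14 - 9 = 1296 - 23 ≡ 4; y = λ·(14 - 4) - 10 ≡ 21. → (4, 21)
8P: (4, 21) + (9, 18). λ = (18 - 21)/(9 - 4) ≡ 44/5 mod 47. 5⁻¹ ≡ 19 (mod 47), so λ ≡ 37.
  x = λ² - 4 - 9 = 1369 - 13 ≡ 40; y = λ·(4 - 40) - 21 ≡ 10. → (40, 10)
9P: (40, 10) + (9, 18). λ = (18 - 10)/(9 - 40) ≡ 8/16 mod 47. 16⁻¹ ≡ 3 (mod 47), so λ ≡ 24.
  x = λ² - 40 - 9 = 576 - 49 ≡ 10; y = λ·(40 - 10) - 10 ≡ 5. → (10, 5)
10P: (10, 5) + (9, 18). λ = (18 - 5)/(9 - 10) ≡ 13/46 mod 47. 46⁻¹ ≡ 46 (mod 47) since 46·46 = 2116 ≡ 1, so λ ≡ 34.
  x = λ² - 10 - 9 = 1156 - 19 ≡ 9; y = λ·(10 - 9) - 5 ≡ 29. → (9, 29)
11P: (9, 29) + (9, 18): same x and y₁ ≡ -y₂, so the sum is ∞.
11P = ∞, so the order is 11.

11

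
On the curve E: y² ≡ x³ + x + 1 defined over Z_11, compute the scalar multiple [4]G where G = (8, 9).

(3, 3)

Repeated addition: build up to 4G.
2G: tangent at (8, 9): λ = (3·8² + 1)/(2·9) ≡ 6/7. 7⁻¹ ≡ 8 (mod 11), so λ ≡ 6·8 ≡ 4.
  x = λ² - 8 - 8 = 16 - 16 ≡ 0; y = λ·(8 - 0) - 9 ≡ 1. → (0, 1)
3G: (0, 1) + (8, 9). λ = (9 - 1)/(8 - 0) ≡ 8/8 mod 11. 8⁻¹ ≡ 7 (mod 11), so λ ≡ 1.
  x = λ² - 0 - 8 = 1 - 8 ≡ 4; y = λ·(0 - 4) - 1 ≡ 6. → (4, 6)
4G: (4, 6) + (8, 9). λ = (9 - 6)/(8 - 4) ≡ 3/4 mod 11. 4⁻¹ ≡ 3 (mod 11), so λ ≡ 9.
  x = λ² - 4 - 8 = 81 - 12 ≡ 3; y = λ·(4 - 3) - 6 ≡ 3. → (3, 3)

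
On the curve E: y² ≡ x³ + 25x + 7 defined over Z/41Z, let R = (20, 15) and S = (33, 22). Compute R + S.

(6, 2)

(20, 15) + (33, 22). λ = (22 - 15)/(33 - 20) ≡ 7/13 mod 41. 13⁻¹ ≡ 19 (mod 41), so λ ≡ 10.
  x = λ² - 20 - 33 = 100 - 53 ≡ 6; y = λ·(20 - 6) - 15 ≡ 2. → (6, 2)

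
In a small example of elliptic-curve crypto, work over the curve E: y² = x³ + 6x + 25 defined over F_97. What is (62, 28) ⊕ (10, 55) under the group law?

(62, 28) + (10, 55). λ = (55 - 28)/(10 - 62) ≡ 27/45 mod 97. 45⁻¹ ≡ 69 (mod 97), so λ ≡ 20.
  x = λ² - 62 - 10 = 400 - 72 ≡ 37; y = λ·(62 - 37) - 28 ≡ 84. → (37, 84)

(37, 84)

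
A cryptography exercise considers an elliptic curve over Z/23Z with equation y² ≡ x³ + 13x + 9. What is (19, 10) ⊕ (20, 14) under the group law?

(0, 20)

(19, 10) + (20, 14). λ = (14 - 10)/(20 - 19) ≡ 4/1 mod 23. 1⁻¹ ≡ 1 (mod 23) since 1·1 = 1 ≡ 1, so λ ≡ 4.
  x = λ² - 19 - 20 = 16 - 39 ≡ 0; y = λ·(19 - 0) - 10 ≡ 20. → (0, 20)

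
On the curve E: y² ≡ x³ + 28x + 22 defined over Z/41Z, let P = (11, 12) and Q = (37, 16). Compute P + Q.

(2, 2)

(11, 12) + (37, 16). λ = (16 - 12)/(37 - 11) ≡ 4/26 mod 41. 26⁻¹ ≡ 30 (mod 41) since 26·30 = 780 ≡ 1, so λ ≡ 38.
  x = λ² - 11 - 37 = 1444 - 48 ≡ 2; y = λ·(11 - 2) - 12 ≡ 2. → (2, 2)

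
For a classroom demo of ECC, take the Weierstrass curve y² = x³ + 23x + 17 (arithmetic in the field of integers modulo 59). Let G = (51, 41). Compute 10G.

Repeated addition: build up to 10G.
2G: tangent at (51, 41): λ = (3·51² + 23)/(2·41) ≡ 38/23. 23⁻¹ ≡ 18 (mod 59), so λ ≡ 38·18 ≡ 35.
  x = λ² - 51 - 51 = 1225 - 102 ≡ 2; y = λ·(51 - 2) - 41 ≡ 22. → (2, 22)
3G: (2, 22) + (51, 41). λ = (41 - 22)/(51 - 2) ≡ 19/49 mod 59. 49⁻¹ ≡ 53 (mod 59), so λ ≡ 4.
  x = λ² - 2 - 51 = 16 - 53 ≡ 22; y = λ·(2 - 22) - 22 ≡ 16. → (22, 16)
4G: (22, 16) + (51, 41). λ = (41 - 16)/(51 - 22) ≡ 25/29 mod 59. 29⁻¹ ≡ 57 (mod 59) since 29·57 = 1653 ≡ 1, so λ ≡ 9.
  x = λ² - 22 - 51 = 81 - 73 ≡ 8; y = λ·(22 - 8) - 16 ≡ 51. → (8, 51)
5G: (8, 51) + (51, 41). λ = (41 - 51)/(51 - 8) ≡ 49/43 mod 59. 43⁻¹ ≡ 11 (mod 59) since 43·11 = 473 ≡ 1, so λ ≡ 8.
  x = λ² - 8 - 51 = 64 - 59 ≡ 5; y = λ·(8 - 5) - 51 ≡ 32. → (5, 32)
6G: (5, 32) + (51, 41). λ = (41 - 32)/(51 - 5) ≡ 9/46 mod 59. 46⁻¹ ≡ 9 (mod 59), so λ ≡ 22.
  x = λ² - 5 - 51 = 484 - 56 ≡ 15; y = λ·(5 - 15) - 32 ≡ 43. → (15, 43)
7G: (15, 43) + (51, 41). λ = (41 - 43)/(51 - 15) ≡ 57/36 mod 59. 36⁻¹ ≡ 41 (mod 59) since 36·41 = 1476 ≡ 1, so λ ≡ 36.
  x = λ² - 15 - 51 = 1296 - 66 ≡ 50; y = λ·(15 - 50) - 43 ≡ 54. → (50, 54)
8G: (50, 54) + (51, 41). λ = (41 - 54)/(51 - 50) ≡ 46/1 mod 59. 1⁻¹ ≡ 1 (mod 59) since 1·1 = 1 ≡ 1, so λ ≡ 46.
  x = λ² - 50 - 51 = 2116 - 101 ≡ 9; y = λ·(50 - 9) - 54 ≡ 3. → (9, 3)
9G: (9, 3) + (51, 41). λ = (41 - 3)/(51 - 9) ≡ 38/42 mod 59. 42⁻¹ ≡ 52 (mod 59), so λ ≡ 29.
  x = λ² - 9 - 51 = 841 - 60 ≡ 14; y = λ·(9 - 14) - 3 ≡ 29. → (14, 29)
10G: (14, 29) + (51, 41). λ = (41 - 29)/(51 - 14) ≡ 12/37 mod 59. 37⁻¹ ≡ 8 (mod 59), so λ ≡ 37.
  x = λ² - 14 - 51 = 1369 - 65 ≡ 6; y = λ·(14 - 6) - 29 ≡ 31. → (6, 31)

(6, 31)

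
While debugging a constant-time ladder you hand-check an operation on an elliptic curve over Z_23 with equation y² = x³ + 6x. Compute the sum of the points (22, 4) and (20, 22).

(22, 4) + (20, 22). λ = (22 - 4)/(20 - 22) ≡ 18/21 mod 23. 21⁻¹ ≡ 11 (mod 23) since 21·11 = 231 ≡ 1, so λ ≡ 14.
  x = λ² - 22 - 20 = 196 - 42 ≡ 16; y = λ·(22 - 16) - 4 ≡ 11. → (16, 11)

(16, 11)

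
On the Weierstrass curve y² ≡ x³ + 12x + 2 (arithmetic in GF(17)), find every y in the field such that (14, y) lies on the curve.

none

x³ + 12x + 2 = 2914 ≡ 7 (mod 17).
7 is a non-residue mod 17; no y exists.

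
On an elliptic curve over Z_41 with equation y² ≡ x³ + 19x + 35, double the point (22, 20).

tangent at (22, 20): λ = (3·22² + 19)/(2·20) ≡ 36/40. 40⁻¹ ≡ 40 (mod 41) since 40·40 = 1600 ≡ 1, so λ ≡ 36·40 ≡ 5.
  x = λ² - 22 - 22 = 25 - 44 ≡ 22; y = λ·(22 - 22) - 20 ≡ 21. → (22, 21)

(22, 21)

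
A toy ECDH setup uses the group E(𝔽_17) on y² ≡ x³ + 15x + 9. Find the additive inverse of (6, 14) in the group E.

(6, 3)

-(6, 14) = (6, -14 mod 17) = (6, 3).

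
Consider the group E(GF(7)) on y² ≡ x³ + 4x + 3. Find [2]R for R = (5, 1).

tangent at (5, 1): λ = (3·5² + 4)/(2·1) ≡ 2/2. 2⁻¹ ≡ 4 (mod 7) since 2·4 = 8 ≡ 1, so λ ≡ 2·4 ≡ 1.
  x = λ² - 5 - 5 = 1 - 10 ≡ 5; y = λ·(5 - 5) - 1 ≡ 6. → (5, 6)

(5, 6)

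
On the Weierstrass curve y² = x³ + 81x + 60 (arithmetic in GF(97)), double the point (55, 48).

tangent at (55, 48): λ = (3·55² + 81)/(2·48) ≡ 38/96. 96⁻¹ ≡ 96 (mod 97), so λ ≡ 38·96 ≡ 59.
  x = λ² - 55 - 55 = 3481 - 110 ≡ 73; y = λ·(55 - 73) - 48 ≡ 54. → (73, 54)

(73, 54)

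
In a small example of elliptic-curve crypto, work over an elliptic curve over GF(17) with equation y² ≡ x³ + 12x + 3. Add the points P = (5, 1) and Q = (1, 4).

(2, 1)

(5, 1) + (1, 4). λ = (4 - 1)/(1 - 5) ≡ 3/13 mod 17. 13⁻¹ ≡ 4 (mod 17) since 13·4 = 52 ≡ 1, so λ ≡ 12.
  x = λ² - 5 - 1 = 144 - 6 ≡ 2; y = λ·(5 - 2) - 1 ≡ 1. → (2, 1)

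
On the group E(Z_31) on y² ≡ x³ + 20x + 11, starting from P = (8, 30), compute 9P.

(5, 22)

Double-and-add on 9 = (1001)₂. Start with P = (8, 30) for the leading 1-bit.
double: tangent at (8, 30): λ = (3·8² + 20)/(2·30) ≡ 26/29. 29⁻¹ ≡ 15 (mod 31), so λ ≡ 26·15 ≡ 18.
  x = λ² - 8 - 8 = 324 - 16 ≡ 29; y = λ·(8 - 29) - 30 ≡ 26. → (29, 26)
double: tangent at (29, 26): λ = (3·29² + 20)/(2·26) ≡ 1/21. 21⁻¹ ≡ 3 (mod 31), so λ ≡ 1·3 ≡ 3.
  x = λ² - 29 - 29 = 9 - 58 ≡ 13; y = λ·(29 - 13) - 26 ≡ 22. → (13, 22)
double: tangent at (13, 22): λ = (3·13² + 20)/(2·22) ≡ 0/13. 13⁻¹ ≡ 12 (mod 31) since 13·12 = 156 ≡ 1, so λ ≡ 0·12 ≡ 0.
  x = λ² - 13 - 13 = 0 - 26 ≡ 5; y = λ·(13 - 5) - 22 ≡ 9. → (5, 9)
add P: (5, 9) + (8, 30). λ = (30 - 9)/(8 - 5) ≡ 21/3 mod 31. 3⁻¹ ≡ 21 (mod 31), so λ ≡ 7.
  x = λ² - 5 - 8 = 49 - 13 ≡ 5; y = λ·(5 - 5) - 9 ≡ 22. → (5, 22)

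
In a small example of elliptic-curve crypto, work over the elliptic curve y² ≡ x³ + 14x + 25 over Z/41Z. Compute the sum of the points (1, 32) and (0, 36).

(1, 32) + (0, 36). λ = (36 - 32)/(0 - 1) ≡ 4/40 mod 41. 40⁻¹ ≡ 40 (mod 41), so λ ≡ 37.
  x = λ² - 1 - 0 = 1369 - 1 ≡ 15; y = λ·(1 - 15) - 32 ≡ 24. → (15, 24)

(15, 24)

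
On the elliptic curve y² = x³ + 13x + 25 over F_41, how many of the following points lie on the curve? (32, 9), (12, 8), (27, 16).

3

(32, 9): 9² ≡ 40, rhs ≡ 40 → on.
(12, 8): 8² ≡ 23, rhs ≡ 23 → on.
(27, 16): 16² ≡ 10, rhs ≡ 10 → on.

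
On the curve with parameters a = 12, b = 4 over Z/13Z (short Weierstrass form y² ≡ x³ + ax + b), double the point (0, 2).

(9, 10)

tangent at (0, 2): λ = (3·0² + 12)/(2·2) ≡ 12/4. 4⁻¹ ≡ 10 (mod 13), so λ ≡ 12·10 ≡ 3.
  x = λ² - 0 - 0 = 9 - 0 ≡ 9; y = λ·(0 - 9) - 2 ≡ 10. → (9, 10)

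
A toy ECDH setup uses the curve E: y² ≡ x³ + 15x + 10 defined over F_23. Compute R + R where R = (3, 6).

tangent at (3, 6): λ = (3·3² + 15)/(2·6) ≡ 19/12. 12⁻¹ ≡ 2 (mod 23) since 12·2 = 24 ≡ 1, so λ ≡ 19·2 ≡ 15.
  x = λ² - 3 - 3 = 225 - 6 ≡ 12; y = λ·(3 - 12) - 6 ≡ 20. → (12, 20)

(12, 20)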